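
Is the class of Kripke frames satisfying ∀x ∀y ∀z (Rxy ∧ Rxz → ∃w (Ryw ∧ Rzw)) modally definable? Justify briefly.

Yes — defined by ◇□q → □◇q

This is a Sahlqvist condition; the .2 axiom ◇□q → □◇q defines it.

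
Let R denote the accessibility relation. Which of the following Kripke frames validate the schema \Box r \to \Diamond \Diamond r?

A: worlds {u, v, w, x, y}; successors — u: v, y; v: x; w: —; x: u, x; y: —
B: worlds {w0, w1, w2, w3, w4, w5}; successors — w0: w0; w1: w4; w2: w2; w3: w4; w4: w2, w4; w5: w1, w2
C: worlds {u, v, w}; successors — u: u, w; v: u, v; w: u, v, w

The schema corresponds to a generalized confluence (Geach) condition: \forall x \exists w (xRw \wedge x R^2 w).
A: fails — at u but no t with uRt and uR²t.
B: ✓.
C: ✓.

B, C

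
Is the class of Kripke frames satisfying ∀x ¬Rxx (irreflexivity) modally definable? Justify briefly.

No

Any modally definable frame class is closed under surjective bounded morphisms.
The 5-cycle (worlds s,t,u,v,w with s→t→u→v→w→s) is irreflexive, and the map sending every world to a single reflexive point • is a surjective bounded morphism (forth: every edge maps to (•,•); back: every world has a successor). So any modal formula valid on the 5-cycle is also valid on the reflexive point, which is not irreflexive.
Hence irreflexivity is not modally definable.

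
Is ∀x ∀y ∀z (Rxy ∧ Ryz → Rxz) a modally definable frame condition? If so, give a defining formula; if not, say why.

Yes — defined by □r → □□r

The condition is transitivity. A defining modal formula is □r → □□r.
Suppose □r→□□r is valid. Take Rxy, Ryz and set V(r)={w : Rxw}. Then □r at x, so □□r at x, so □r at y, so r at z, i.e. Rxz.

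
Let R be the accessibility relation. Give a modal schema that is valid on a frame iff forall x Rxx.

□p → p

A defining formula is □p → p (the T axiom).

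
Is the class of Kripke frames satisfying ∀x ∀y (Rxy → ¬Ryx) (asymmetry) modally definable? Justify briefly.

Not modally definable

Modal frame validity is preserved under surjective bounded morphisms.
The 4-cycle (worlds 0,1,2,3 with 0→1→2→3→0) is asymmetric. Mapping every world to a single reflexive point • is a surjective bounded morphism, and the reflexive point is not asymmetric (R•• but asymmetry requires ¬R••).
So the class is not modally definable.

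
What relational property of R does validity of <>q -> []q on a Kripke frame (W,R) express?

partial functionality

This is the CD axiom.
Its frame correspondent is partial functionality — forall x forall y forall z (Rxy & Rxz -> y = z).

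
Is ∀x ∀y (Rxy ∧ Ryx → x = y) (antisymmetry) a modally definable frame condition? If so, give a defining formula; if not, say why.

No — not modally definable

If a class were modally definable it would be closed under surjective bounded morphisms (Goldblatt–Thomason).
The 4-cycle (worlds 0,1,2,3 with 0→1→2→3→0) is antisymmetric. Sending even-indexed worlds to s and odd-indexed worlds to t is a surjective bounded morphism onto the two-world frame with s↔t, which is not antisymmetric.
Hence antisymmetry is not modally definable.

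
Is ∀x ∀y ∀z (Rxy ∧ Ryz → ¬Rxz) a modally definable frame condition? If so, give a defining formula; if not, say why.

No

If a class were modally definable it would be closed under surjective bounded morphisms (Goldblatt–Thomason).
The 3-cycle (worlds s,t,u with s→t→u→s) is intransitive. Mapping every world to a single reflexive point • is a surjective bounded morphism; the reflexive point is not intransitive (R••∧R•• but R••).
So no modal formula (or set of formulas) defines exactly the intransitive frames.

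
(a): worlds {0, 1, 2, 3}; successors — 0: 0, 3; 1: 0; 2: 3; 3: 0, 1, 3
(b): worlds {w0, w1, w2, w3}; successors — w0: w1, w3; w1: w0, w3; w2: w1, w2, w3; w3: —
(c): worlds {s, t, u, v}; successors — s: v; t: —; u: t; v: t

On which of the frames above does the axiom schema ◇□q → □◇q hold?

(a)

Frame correspondent (Sahlqvist): ∀x ∀y ∀z (Rxy ∧ Rxz → ∃w (Ryw ∧ Rzw)) — i.e. convergence.
(a): condition met.
(b): fails — Rw0w1 and Rw0w3 but w1 and w3 have no common successor.
(c): fails — Rut and Rut but t and t have no common successor.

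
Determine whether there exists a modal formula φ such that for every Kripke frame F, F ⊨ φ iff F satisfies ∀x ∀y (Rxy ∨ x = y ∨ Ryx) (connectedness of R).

Not definable by any modal formula

If a class were modally definable it would be closed under disjoint unions (Goldblatt–Thomason).
Take 4 disjoint single-world reflexive frames: each is trivially connected, but their disjoint union has 4 worlds with no edge between distinct components, so it is not connected.
Hence connectedness of R is not modally definable.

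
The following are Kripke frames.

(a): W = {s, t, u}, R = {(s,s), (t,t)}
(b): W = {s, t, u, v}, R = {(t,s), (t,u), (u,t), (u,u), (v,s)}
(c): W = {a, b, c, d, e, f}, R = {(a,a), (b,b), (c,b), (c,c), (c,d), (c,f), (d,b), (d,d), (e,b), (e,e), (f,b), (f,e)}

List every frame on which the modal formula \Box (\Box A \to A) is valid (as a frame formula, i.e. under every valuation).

Frame correspondent (Sahlqvist): \forall x \forall y (Rxy \to Ryy) — i.e. shift-reflexivity.
(a): ✓.
(b): fails — Rut but not Rtt.
(c): fails — Rcf but not Rff.
Valid on: (a).

(a)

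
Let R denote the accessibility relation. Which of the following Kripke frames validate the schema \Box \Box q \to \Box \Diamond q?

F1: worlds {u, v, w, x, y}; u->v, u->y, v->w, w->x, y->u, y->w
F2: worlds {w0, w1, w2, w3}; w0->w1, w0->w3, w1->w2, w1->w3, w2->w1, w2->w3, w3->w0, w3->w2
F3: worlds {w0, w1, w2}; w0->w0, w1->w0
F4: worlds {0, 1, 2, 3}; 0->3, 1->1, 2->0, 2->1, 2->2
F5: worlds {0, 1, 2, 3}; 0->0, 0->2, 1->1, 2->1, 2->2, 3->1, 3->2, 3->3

F2, F3, F5

This is the axiom for a generalized confluence (Geach) condition; its first-order frame correspondent is \forall x \forall z (xRz \to \exists w (x R^2 w \wedge zRw)).
F1: fails — wRx but no t with wR²t and xRt.
F2: satisfies the condition.
F3: satisfies the condition.
F4: fails — 0R3 but no w with 0R²w and 3Rw.
F5: satisfies the condition.
Valid on: F2, F3, F5.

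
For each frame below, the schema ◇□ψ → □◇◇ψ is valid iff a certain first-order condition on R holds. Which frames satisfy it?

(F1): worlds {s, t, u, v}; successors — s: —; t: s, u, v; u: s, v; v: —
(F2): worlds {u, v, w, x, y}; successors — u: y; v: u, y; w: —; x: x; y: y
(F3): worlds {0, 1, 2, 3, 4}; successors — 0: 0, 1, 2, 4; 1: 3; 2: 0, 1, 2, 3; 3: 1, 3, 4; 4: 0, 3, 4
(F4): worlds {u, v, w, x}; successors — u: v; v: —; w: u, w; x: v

(F2), (F3)

The schema corresponds to a generalized confluence (Geach) condition: ∀x ∀y ∀z ((xRy ∧ xRz) → ∃w (yRw ∧ zR²w)).
(F1): fails — tRs, tRs but no w with sRw and sR²w.
(F2): satisfies the condition.
(F3): satisfies the condition.
(F4): fails — uRv, uRv but no t with vRt and vR²t.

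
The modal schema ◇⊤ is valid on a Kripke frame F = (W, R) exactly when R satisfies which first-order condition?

seriality

◇⊤ holds at w iff w has a successor, so frame-validity of ◇⊤ is exactly seriality. Equivalently via □p → ◇p:
Suppose □p→◇p is valid. At any x set V(p)=W. Then □p at x, so ◇p at x, so x has a successor.
The converse is a direct semantic check.
Frame condition: ∀x ∃y Rxy.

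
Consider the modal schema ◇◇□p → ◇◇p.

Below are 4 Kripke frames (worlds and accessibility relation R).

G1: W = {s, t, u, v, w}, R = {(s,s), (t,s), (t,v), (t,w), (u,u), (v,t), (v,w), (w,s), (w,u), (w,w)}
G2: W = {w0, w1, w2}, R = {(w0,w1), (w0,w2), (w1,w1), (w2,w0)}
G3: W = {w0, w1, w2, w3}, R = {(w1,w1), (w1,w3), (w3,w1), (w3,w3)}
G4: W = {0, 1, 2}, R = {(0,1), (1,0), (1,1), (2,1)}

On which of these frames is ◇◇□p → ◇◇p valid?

G1, G3, G4

This is the axiom for a generalized confluence (Geach) condition; its first-order frame correspondent is ∀x ∀y (xR²y → ∃w (yRw ∧ xR²w)).
G1: ✓.
G2: fails — w2R²w2 but no w with w2Rw and w2R²w.
G3: ✓.
G4: ✓.
Valid on: G1, G3, G4.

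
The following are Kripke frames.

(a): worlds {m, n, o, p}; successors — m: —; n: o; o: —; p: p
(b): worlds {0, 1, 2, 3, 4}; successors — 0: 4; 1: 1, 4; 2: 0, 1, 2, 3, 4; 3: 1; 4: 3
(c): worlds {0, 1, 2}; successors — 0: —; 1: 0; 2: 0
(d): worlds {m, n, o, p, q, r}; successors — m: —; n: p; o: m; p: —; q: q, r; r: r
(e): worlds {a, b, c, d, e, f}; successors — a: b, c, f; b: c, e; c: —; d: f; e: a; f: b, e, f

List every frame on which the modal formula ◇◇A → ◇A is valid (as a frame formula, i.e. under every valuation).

(a), (c), (d)

This is the axiom for transitivity; its first-order frame correspondent is ∀x ∀y ∀z (Rxy ∧ Ryz → Rxz).
(a): holds.
(b): fails — R31 and R14 but not R34.
(c): holds.
(d): holds.
(e): fails — Rea and Rab but not Reb.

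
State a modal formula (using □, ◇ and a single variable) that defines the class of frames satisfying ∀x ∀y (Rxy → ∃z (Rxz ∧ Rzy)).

□□r → □r

This is density; the standard corresponding axiom is C4: □□r → □r.
Suppose □□r→□r is valid. Take Rxy and set V(r)={w : xR²w}. Then □□r at x, so □r at x, so r at y, i.e. ∃z(Rxz∧Rzy).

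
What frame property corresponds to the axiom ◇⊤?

This schema is equivalent to the D axiom □ψ → ◇ψ.
It corresponds to seriality: ∀x ∃y Rxy.

Seriality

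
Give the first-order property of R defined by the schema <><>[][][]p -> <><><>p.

forall x forall y (x R^2 y -> exists w (y R^3 w & x R^3 w))

This is a Sahlqvist (Geach-type) schema ◇^2□^3p → □^0◇^3p.
First-order correspondent: forall x forall y (x R^2 y -> exists w (y R^3 w & x R^3 w)).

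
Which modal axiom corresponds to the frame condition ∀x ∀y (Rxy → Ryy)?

□(□p → p)

This is shift-reflexivity; the standard corresponding axiom is T□: □(□p → p).
Suppose □(□p→p) is valid. Take Rxy and set V(p)={w : Ryw}. Then at y, □p holds; since □(□p→p) at x, □p→p at y, so p at y, i.e. Ryy.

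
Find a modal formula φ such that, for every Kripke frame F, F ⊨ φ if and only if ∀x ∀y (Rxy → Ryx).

q → □◇q

A defining formula is q → □◇q (the B axiom).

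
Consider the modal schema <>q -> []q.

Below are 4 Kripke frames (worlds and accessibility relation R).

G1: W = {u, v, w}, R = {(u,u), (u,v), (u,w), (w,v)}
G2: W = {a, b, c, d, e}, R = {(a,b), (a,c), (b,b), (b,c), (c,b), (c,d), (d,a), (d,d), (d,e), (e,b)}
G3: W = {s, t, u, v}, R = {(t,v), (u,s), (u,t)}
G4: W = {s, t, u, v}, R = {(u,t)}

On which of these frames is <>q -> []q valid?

G4

This is the axiom for partial functionality; its first-order frame correspondent is forall x forall y forall z (Rxy & Rxz -> y = z).
G1: fails — u sees both u and v.
G2: fails — a sees both b and c.
G3: fails — u sees both s and t.
G4: ✓.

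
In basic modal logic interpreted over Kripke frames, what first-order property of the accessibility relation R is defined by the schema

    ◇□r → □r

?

Equivalently (dual form): ◇r → □◇r.
Suppose ◇r→□◇r is valid. Take Rxy, Rxz and set V(r)={y}. Then ◇r at x, so □◇r at x, so ◇r at z, so some w with Rzw has r; w=y, i.e. Rzy. By symmetry of the argument, Ryz.
Conversely, any frame satisfying ∀x ∀y ∀z (Rxy ∧ Rxz → Ryz) validates the schema.
So the correspondent is the Euclidean property.

the Euclidean property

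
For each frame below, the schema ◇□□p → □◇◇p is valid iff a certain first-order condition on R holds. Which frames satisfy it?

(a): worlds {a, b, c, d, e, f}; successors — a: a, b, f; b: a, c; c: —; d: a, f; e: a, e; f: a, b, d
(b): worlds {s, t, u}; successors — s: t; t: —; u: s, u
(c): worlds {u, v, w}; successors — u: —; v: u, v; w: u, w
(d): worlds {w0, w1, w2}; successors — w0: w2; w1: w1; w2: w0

This is the axiom for a generalized confluence (Geach) condition; its first-order frame correspondent is ∀x ∀y ∀z ((xRy ∧ xRz) → ∃w (yR²w ∧ zR²w)).
(a): fails — bRa, bRc but no w with aR²w and cR²w.
(b): fails — sRt, sRt but no w with tR²w and tR²w.
(c): fails — vRu, vRu but no t with uR²t and uR²t.
(d): condition met.
Valid on: (d).

(d)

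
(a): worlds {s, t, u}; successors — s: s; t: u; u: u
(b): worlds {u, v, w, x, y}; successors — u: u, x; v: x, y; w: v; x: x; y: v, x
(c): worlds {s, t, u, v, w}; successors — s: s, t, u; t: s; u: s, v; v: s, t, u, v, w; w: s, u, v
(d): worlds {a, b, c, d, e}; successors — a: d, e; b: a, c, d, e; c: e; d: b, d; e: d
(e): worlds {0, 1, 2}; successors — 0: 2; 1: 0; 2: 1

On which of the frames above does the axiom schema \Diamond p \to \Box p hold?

(a), (e)

This is the axiom for partial functionality; its first-order frame correspondent is \forall x \forall y \forall z (Rxy \wedge Rxz \to y = z).
(a): holds.
(b): fails — u sees both u and x.
(c): fails — s sees both s and t.
(d): fails — a sees both d and e.
(e): holds.
Valid on: (a), (e).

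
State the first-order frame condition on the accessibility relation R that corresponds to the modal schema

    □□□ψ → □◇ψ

∀x ∀z (xRz → ∃w (xR³w ∧ zRw))

This is a Sahlqvist (Geach-type) schema ◇^0□^3ψ → □^1◇^1ψ.
Minimal-valuation argument: fix x; take any y with xR^0y and any z with xR^1z. Set V(ψ) to the set of worlds R-reachable from y in exactly 3 steps. Then □^3ψ holds at y, so the antecedent holds at x; validity forces ◇^1ψ at z, giving a w with zR^1w and yR^3w.
First-order correspondent: ∀x ∀z (xRz → ∃w (xR³w ∧ zRw)).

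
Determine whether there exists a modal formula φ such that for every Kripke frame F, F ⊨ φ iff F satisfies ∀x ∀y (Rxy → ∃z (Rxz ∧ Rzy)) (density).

Definable; □□q → □q defines it

The condition is density. A defining modal formula is □□q → □q.
Suppose □□q→□q is valid. Take Rxy and set V(q)={w : xR²w}. Then □□q at x, so □q at x, so q at y, i.e. ∃z(Rxz∧Rzy).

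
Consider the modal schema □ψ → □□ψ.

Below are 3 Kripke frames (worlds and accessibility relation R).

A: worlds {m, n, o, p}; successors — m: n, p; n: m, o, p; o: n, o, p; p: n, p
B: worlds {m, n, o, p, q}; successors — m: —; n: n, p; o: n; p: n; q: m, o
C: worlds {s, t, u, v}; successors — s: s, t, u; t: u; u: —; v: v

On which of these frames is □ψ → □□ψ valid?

The schema corresponds to transitivity: ∀x ∀y ∀z (Rxy ∧ Ryz → Rxz).
A: fails — Ron and Rnm but not Rom.
B: fails — Ron and Rnp but not Rop.
C: condition met.
Valid on: C.

C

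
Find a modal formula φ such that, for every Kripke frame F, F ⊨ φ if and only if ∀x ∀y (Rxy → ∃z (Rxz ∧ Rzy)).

The condition is density. The C4 schema □□r → □r defines it.
Suppose □□r→□r is valid. Take Rxy and set V(r)={w : xR²w}. Then □□r at x, so □r at x, so r at y, i.e. ∃z(Rxz∧Rzy).

□□r → □r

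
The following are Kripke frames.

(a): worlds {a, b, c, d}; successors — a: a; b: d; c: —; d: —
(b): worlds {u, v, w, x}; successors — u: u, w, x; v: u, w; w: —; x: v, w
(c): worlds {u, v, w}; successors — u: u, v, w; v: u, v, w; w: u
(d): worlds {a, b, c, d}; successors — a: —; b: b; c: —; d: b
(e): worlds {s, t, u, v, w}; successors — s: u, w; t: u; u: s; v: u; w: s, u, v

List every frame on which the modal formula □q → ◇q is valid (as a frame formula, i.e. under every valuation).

(c), (e)

The schema corresponds to seriality: ∀x ∃y Rxy.
(a): fails — world c has no successor.
(b): fails — world w has no successor.
(c): satisfies the condition.
(d): fails — world a has no successor.
(e): satisfies the condition.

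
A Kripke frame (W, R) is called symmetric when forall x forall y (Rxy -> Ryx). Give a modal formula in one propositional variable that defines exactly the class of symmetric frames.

r → □◇r

This is symmetry; the standard corresponding axiom is B: r → □◇r.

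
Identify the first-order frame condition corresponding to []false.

□⊥ is valid iff no world has any successor (otherwise □⊥ fails at any world with one).
Conversely, any frame satisfying forall x forall y ~Rxy validates the schema.
Frame condition: forall x forall y ~Rxy.

emptiness of R: forall x forall y ~Rxy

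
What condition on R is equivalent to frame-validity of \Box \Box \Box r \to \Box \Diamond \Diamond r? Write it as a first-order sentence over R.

This is a Sahlqvist (Geach-type) schema ◇^0□^3r → □^1◇^2r.
Minimal-valuation argument: fix x; take any y with xR^0y and any z with xR^1z. Set V(r) to the set of worlds R-reachable from y in exactly 3 steps. Then □^3r holds at y, so the antecedent holds at x; validity forces ◇^2r at z, giving a w with zR^2w and yR^3w.
First-order correspondent: \forall x \forall z (xRz \to \exists w (x R^3 w \wedge z R^2 w)).

\forall x \forall z (xRz \to \exists w (x R^3 w \wedge z R^2 w))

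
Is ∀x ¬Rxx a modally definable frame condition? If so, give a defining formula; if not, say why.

Not definable by any modal formula

Any modally definable frame class is closed under surjective bounded morphisms.
The 4-cycle (worlds a,b,c,d with a→b→c→d→a) is irreflexive, and the map sending every world to a single reflexive point • is a surjective bounded morphism (forth: every edge maps to (•,•); back: every world has a successor). So any modal formula valid on the 4-cycle is also valid on the reflexive point, which is not irreflexive.
Hence irreflexivity is not modally definable.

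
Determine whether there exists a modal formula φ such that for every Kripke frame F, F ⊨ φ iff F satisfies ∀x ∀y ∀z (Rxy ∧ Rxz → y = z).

Definable; ◇p → □p defines it

The condition is partial functionality. A defining modal formula is ◇p → □p.
Suppose ◇p→□p is valid. Take Rxy, Rxz and set V(p)={y}. Then ◇p at x, so □p at x, so p at z, i.e. z=y.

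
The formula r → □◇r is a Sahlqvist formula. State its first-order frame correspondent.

Suppose r→□◇r is valid. Take Rxy and set V(r)={x}. Then r at x, so □◇r at x, so ◇r at y, so some z with Ryz has r; z=x, i.e. Ryx.

symmetry: ∀x ∀y (Rxy → Ryx)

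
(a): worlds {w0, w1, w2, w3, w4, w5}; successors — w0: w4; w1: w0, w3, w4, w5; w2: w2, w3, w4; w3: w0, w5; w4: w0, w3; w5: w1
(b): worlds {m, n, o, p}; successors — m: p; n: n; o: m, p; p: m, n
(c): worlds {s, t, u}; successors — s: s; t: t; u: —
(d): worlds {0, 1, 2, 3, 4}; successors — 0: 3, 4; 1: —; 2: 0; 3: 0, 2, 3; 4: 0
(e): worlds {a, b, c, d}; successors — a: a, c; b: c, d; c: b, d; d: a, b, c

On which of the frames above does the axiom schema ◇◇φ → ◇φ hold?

(c)

The schema corresponds to transitivity: ∀x ∀y ∀z (Rxy ∧ Ryz → Rxz).
(a): fails — Rw1w5 and Rw5w1 but not Rw1w1.
(b): fails — Rop and Rpn but not Ron.
(c): holds.
(d): fails — R04 and R40 but not R00.
(e): fails — Rbc and Rcb but not Rbb.
Valid on: (c).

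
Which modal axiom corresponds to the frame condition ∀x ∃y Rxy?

□q → ◇q

A defining formula is □q → ◇q (the D axiom).
Suppose □q→◇q is valid. At any x set V(q)=W. Then □q at x, so ◇q at x, so x has a successor.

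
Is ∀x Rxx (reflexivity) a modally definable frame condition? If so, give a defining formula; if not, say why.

Yes: it is reflexivity, defined by the T schema □q → q.

Yes — defined by □q → q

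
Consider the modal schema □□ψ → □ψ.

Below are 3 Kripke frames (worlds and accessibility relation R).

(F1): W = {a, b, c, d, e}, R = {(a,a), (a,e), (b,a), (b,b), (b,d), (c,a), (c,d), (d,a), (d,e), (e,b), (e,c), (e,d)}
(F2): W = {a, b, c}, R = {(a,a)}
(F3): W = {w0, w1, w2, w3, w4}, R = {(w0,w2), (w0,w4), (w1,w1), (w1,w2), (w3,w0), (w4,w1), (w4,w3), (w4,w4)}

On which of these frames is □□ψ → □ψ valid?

(F2)

Frame correspondent (Sahlqvist): ∀x ∀y (Rxy → ∃z (Rxz ∧ Rzy)) — i.e. density.
(F1): fails — Rcd but no z with Rcz and Rzd.
(F2): satisfies the condition.
(F3): fails — Rw3w0 but no z with Rw3z and Rzw0.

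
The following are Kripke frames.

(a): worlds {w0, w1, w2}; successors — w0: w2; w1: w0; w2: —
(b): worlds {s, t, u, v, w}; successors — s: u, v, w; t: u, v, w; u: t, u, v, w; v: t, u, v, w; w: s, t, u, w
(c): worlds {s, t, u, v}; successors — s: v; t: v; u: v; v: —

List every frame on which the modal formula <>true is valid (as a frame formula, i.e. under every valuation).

(b)

This is the axiom for seriality; its first-order frame correspondent is forall x exists y Rxy.
(a): fails — world w2 has no successor.
(b): condition met.
(c): fails — world v has no successor.
Valid on: (b).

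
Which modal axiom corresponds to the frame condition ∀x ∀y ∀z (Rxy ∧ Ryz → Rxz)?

□s → □□s

The condition is transitivity. The 4 schema □s → □□s defines it.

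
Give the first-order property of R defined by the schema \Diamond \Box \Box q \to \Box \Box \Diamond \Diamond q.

\forall x \forall y \forall z ((xRy \wedge x R^2 z) \to \exists w (y R^2 w \wedge z R^2 w))

This is a Sahlqvist (Geach-type) schema ◇^1□^2q → □^2◇^2q.
Minimal-valuation argument: fix x; take any y with xR^1y and any z with xR^2z. Set V(q) to the set of worlds R-reachable from y in exactly 2 steps. Then □^2q holds at y, so the antecedent holds at x; validity forces ◇^2q at z, giving a w with zR^2w and yR^2w.
First-order correspondent: \forall x \forall y \forall z ((xRy \wedge x R^2 z) \to \exists w (y R^2 w \wedge z R^2 w)).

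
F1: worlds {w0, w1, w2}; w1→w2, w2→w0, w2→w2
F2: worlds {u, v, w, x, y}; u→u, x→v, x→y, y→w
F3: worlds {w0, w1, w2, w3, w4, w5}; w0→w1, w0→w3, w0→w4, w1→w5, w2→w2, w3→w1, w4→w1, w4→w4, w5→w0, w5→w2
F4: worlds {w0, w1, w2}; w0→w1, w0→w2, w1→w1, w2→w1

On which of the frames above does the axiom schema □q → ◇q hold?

The schema corresponds to seriality: ∀x ∃y Rxy.
F1: fails — world w0 has no successor.
F2: fails — world v has no successor.
F3: condition met.
F4: condition met.

F3, F4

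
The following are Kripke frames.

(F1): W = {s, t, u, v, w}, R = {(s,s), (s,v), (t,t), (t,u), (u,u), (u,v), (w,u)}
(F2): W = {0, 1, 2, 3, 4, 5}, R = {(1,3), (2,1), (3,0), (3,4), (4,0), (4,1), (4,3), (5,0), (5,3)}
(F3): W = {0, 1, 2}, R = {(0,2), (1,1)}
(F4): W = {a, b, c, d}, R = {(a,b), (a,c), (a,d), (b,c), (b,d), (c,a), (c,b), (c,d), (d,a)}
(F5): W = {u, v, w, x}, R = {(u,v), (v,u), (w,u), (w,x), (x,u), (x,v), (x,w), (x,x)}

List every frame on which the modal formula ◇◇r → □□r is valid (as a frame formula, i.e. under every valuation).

The schema corresponds to a generalized confluence (Geach) condition: ∀x ∀y ∀z ((xR²y ∧ xR²z) → ∃w (y = w ∧ z = w)).
(F1): fails — sR²s, sR²v but s ≠ v.
(F2): fails — 1R²0, 1R²4 but 0 ≠ 4.
(F3): satisfies the condition.
(F4): fails — aR²a, aR²b but a ≠ b.
(F5): fails — wR²u, wR²v but u ≠ v.

(F3)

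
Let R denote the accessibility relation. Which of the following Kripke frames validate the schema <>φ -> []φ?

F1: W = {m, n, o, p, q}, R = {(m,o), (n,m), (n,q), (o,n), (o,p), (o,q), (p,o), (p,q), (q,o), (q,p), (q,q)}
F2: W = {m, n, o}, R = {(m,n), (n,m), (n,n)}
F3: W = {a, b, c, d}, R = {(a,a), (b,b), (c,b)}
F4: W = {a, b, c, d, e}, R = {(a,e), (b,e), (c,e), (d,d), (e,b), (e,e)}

F3

The schema corresponds to partial functionality: forall x forall y forall z (Rxy & Rxz -> y = z).
F1: fails — n sees both m and q.
F2: fails — n sees both m and n.
F3: satisfies the condition.
F4: fails — e sees both b and e.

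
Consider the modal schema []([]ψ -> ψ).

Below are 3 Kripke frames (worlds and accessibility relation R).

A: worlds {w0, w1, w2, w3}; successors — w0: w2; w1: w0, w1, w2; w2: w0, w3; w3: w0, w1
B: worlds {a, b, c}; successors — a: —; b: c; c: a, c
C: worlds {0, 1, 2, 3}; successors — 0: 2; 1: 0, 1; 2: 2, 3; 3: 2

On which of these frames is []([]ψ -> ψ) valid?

Frame correspondent (Sahlqvist): forall x forall y (Rxy -> Ryy) — i.e. shift-reflexivity.
A: fails — Rw1w2 but not Rw2w2.
B: fails — Rca but not Raa.
C: fails — R10 but not R00.
Valid on no frame.

none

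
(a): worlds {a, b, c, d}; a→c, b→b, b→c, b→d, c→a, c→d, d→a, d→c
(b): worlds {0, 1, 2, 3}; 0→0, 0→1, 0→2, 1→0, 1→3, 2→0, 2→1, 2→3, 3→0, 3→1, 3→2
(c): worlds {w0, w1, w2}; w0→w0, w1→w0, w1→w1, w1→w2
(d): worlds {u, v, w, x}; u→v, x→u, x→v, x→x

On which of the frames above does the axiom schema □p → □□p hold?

(c), (d)

This is the axiom for transitivity; its first-order frame correspondent is ∀x ∀y ∀z (Rxy ∧ Ryz → Rxz).
(a): fails — Rbc and Rca but not Rba.
(b): fails — R10 and R02 but not R12.
(c): holds.
(d): holds.
Valid on: (c), (d).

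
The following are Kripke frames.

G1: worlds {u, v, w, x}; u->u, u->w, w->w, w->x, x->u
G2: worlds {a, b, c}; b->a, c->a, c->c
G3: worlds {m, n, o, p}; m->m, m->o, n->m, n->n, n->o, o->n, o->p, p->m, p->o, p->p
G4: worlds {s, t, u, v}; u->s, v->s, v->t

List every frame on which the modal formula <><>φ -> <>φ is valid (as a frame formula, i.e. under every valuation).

G2, G4

Frame correspondent (Sahlqvist): forall x forall y forall z (Rxy & Ryz -> Rxz) — i.e. transitivity.
G1: fails — Ruw and Rwx but not Rux.
G2: satisfies the condition.
G3: fails — Ron and Rno but not Roo.
G4: satisfies the condition.
Valid on: G2, G4.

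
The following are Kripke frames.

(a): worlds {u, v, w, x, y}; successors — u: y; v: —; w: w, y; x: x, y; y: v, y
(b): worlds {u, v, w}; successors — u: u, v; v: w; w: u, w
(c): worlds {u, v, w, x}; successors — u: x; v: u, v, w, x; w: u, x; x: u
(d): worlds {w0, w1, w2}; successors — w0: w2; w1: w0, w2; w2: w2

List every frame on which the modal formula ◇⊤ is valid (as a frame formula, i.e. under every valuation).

(b), (c), (d)

Frame correspondent (Sahlqvist): ∀x ∃y Rxy — i.e. seriality.
(a): fails — world v has no successor.
(b): ✓.
(c): ✓.
(d): ✓.
Valid on: (b), (c), (d).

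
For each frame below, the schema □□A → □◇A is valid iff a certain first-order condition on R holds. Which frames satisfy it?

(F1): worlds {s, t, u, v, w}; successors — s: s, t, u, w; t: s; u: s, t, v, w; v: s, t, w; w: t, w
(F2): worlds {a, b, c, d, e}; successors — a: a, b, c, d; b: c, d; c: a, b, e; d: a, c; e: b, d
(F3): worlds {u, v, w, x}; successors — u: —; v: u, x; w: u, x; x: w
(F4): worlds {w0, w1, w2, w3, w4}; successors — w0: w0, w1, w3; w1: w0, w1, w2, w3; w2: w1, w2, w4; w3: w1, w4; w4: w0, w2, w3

(F1), (F2), (F4)

Frame correspondent (Sahlqvist): ∀x ∀z (xRz → ∃w (xR²w ∧ zRw)) — i.e. a generalized confluence (Geach) condition.
(F1): condition met.
(F2): condition met.
(F3): fails — vRu but no t with vR²t and uRt.
(F4): condition met.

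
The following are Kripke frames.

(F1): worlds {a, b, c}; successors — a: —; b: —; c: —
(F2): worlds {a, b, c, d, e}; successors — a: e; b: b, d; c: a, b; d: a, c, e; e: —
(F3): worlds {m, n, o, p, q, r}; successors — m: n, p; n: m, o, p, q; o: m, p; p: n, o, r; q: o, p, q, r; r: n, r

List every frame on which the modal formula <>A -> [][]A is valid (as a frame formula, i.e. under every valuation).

Frame correspondent (Sahlqvist): forall x forall y forall z ((xRy & x R^2 z) -> exists w (y = w & z = w)) — i.e. a generalized confluence (Geach) condition.
(F1): ✓.
(F2): fails — bRb, bR²a but b ≠ a.
(F3): fails — mRn, mR²m but n ≠ m.

(F1)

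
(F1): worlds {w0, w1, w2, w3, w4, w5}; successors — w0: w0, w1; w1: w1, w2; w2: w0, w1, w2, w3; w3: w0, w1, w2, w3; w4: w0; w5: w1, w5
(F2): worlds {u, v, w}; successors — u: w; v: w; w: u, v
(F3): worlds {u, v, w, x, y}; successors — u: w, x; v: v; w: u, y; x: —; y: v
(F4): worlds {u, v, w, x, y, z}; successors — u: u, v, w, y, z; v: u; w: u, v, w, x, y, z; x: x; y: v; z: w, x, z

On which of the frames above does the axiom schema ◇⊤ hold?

The schema corresponds to seriality: ∀x ∃y Rxy.
(F1): ✓.
(F2): ✓.
(F3): fails — world x has no successor.
(F4): ✓.

(F1), (F2), (F4)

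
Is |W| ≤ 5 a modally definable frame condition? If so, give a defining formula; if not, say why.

Any modally definable frame class is closed under disjoint unions.
Any modal formula valid on each of 6 disjoint one-world frames is valid on their disjoint union (validity is preserved under disjoint unions). Each one-world frame has |W|=1≤5, but the union has |W|=6.
So the class is not modally definable.

Not modally definable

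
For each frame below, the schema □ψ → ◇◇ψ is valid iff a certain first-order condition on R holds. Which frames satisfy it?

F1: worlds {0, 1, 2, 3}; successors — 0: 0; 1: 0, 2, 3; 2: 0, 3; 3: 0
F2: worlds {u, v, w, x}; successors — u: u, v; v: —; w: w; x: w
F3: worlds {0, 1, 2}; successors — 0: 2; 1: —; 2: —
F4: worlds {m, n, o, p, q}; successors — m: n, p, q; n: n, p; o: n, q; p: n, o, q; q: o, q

This is the axiom for a generalized confluence (Geach) condition; its first-order frame correspondent is ∀x ∃w (xRw ∧ xR²w).
F1: satisfies the condition.
F2: fails — at v but no t with vRt and vR²t.
F3: fails — at 0 but no w with 0Rw and 0R²w.
F4: satisfies the condition.
Valid on: F1, F4.

F1, F4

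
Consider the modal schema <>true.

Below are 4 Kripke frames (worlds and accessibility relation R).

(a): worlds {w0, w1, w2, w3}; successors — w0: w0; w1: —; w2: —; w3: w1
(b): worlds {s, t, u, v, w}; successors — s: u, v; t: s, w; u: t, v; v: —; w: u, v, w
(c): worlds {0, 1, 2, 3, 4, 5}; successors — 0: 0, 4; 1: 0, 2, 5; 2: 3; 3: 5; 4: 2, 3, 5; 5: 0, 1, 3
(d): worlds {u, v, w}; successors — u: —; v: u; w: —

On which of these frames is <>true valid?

This is the axiom for seriality; its first-order frame correspondent is forall x exists y Rxy.
(a): fails — world w1 has no successor.
(b): fails — world v has no successor.
(c): condition met.
(d): fails — world u has no successor.
Valid on: (c).

(c)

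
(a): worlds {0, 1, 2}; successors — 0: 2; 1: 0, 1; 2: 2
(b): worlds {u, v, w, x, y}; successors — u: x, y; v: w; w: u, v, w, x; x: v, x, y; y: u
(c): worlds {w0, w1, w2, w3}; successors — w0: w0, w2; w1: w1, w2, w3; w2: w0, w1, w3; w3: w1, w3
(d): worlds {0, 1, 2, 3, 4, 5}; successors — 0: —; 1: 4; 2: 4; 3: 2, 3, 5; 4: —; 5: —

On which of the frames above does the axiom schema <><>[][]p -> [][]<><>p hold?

(a), (b), (c)

Frame correspondent (Sahlqvist): forall x forall y forall z ((x R^2 y & x R^2 z) -> exists w (y R^2 w & z R^2 w)) — i.e. a generalized confluence (Geach) condition.
(a): holds.
(b): holds.
(c): holds.
(d): fails — 3R²2, 3R²2 but no w with 2R²w and 2R²w.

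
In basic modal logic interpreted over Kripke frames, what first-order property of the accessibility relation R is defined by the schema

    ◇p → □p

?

Suppose ◇p→□p is valid. Take Rxy, Rxz and set V(p)={y}. Then ◇p at x, so □p at x, so p at z, i.e. z=y.

partial functionality: ∀x ∀y ∀z (Rxy ∧ Rxz → y = z)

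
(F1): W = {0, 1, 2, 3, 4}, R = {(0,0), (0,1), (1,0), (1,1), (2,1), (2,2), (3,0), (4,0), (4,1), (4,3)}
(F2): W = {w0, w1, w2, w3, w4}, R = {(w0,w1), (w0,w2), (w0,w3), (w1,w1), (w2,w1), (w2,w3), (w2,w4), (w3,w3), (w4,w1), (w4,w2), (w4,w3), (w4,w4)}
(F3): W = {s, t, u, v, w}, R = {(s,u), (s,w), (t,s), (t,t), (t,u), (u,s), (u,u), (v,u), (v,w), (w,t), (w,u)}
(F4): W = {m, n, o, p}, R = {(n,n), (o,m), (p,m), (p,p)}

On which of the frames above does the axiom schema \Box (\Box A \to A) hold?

none

Frame correspondent (Sahlqvist): \forall x \forall y (Rxy \to Ryy) — i.e. shift-reflexivity.
(F1): fails — R43 but not R33.
(F2): fails — Rw4w2 but not Rw2w2.
(F3): fails — Rus but not Rss.
(F4): fails — Rom but not Rmm.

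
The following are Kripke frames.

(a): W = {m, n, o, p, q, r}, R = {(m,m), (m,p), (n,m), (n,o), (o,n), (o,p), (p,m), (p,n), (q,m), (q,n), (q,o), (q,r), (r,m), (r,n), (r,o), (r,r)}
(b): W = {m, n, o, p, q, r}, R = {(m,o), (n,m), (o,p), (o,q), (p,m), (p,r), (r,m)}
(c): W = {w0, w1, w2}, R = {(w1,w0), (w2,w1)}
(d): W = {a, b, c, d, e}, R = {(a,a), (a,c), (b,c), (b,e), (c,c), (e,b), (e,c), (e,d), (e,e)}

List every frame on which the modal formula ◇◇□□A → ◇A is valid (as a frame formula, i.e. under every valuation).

The schema corresponds to a generalized confluence (Geach) condition: ∀x ∀y (xR²y → ∃w (yR²w ∧ xRw)).
(a): condition met.
(b): fails — mR²q but no w with qR²w and mRw.
(c): fails — w2R²w0 but no w with w0R²w and w2Rw.
(d): fails — bR²d but no w with dR²w and bRw.

(a)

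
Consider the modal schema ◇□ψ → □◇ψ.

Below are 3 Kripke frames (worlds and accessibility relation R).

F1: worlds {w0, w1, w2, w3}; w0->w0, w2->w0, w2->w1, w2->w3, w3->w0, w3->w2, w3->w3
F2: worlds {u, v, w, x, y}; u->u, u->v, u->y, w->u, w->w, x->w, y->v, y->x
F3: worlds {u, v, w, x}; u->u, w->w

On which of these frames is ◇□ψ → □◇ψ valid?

This is the axiom for convergence; its first-order frame correspondent is ∀x ∀y ∀z (Rxy ∧ Rxz → ∃w (Ryw ∧ Rzw)).
F1: fails — Rw2w1 and Rw2w1 but w1 and w1 have no common successor.
F2: fails — Ruv and Ruv but v and v have no common successor.
F3: satisfies the condition.
Valid on: F3.

F3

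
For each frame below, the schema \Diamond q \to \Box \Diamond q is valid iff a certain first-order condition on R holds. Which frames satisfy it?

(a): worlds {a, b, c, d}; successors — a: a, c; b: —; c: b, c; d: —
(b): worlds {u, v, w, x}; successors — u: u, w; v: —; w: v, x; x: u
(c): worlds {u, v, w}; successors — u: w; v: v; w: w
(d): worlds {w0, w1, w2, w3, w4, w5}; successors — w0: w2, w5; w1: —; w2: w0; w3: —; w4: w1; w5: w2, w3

(c)

This is the axiom for the Euclidean property; its first-order frame correspondent is \forall x \forall y \forall z (Rxy \wedge Rxz \to Ryz).
(a): fails — Rac and Raa but not Rca.
(b): fails — Ruw and Ruw but not Rww.
(c): satisfies the condition.
(d): fails — Rw0w5 and Rw0w5 but not Rw5w5.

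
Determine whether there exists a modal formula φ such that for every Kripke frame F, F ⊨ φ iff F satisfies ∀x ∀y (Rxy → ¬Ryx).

If a class were modally definable it would be closed under surjective bounded morphisms (Goldblatt–Thomason).
The 4-cycle (worlds a,b,c,d with a→b→c→d→a) is asymmetric. Mapping every world to a single reflexive point • is a surjective bounded morphism, and the reflexive point is not asymmetric (R•• but asymmetry requires ¬R••).
So the class is not modally definable.

Not definable by any modal formula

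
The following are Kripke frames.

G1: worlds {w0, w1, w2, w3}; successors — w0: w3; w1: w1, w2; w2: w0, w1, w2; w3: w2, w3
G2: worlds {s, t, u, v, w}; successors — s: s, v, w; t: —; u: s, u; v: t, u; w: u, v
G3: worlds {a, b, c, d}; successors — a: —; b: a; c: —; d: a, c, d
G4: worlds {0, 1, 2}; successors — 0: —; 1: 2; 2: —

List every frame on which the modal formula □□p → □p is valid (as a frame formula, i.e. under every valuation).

This is the axiom for density; its first-order frame correspondent is ∀x ∀y (Rxy → ∃z (Rxz ∧ Rzy)).
G1: ✓.
G2: fails — Rvt but no z with Rvz and Rzt.
G3: fails — Rba but no z with Rbz and Rza.
G4: fails — R12 but no z with R1z and Rz2.
Valid on: G1.

G1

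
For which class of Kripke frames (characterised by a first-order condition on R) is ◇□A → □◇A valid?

Suppose ◇□A→□◇A is valid. Take Rxy, Rxz and set V(A)={w : Ryw}. Then □A at y so ◇□A at x, so □◇A at x, so ◇A at z, giving w with Rzw and Ryw.

Convergence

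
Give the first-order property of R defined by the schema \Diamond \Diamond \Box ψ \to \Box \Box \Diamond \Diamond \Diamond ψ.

This is a Sahlqvist (Geach-type) schema ◇^2□^1ψ → □^2◇^3ψ.
Minimal-valuation argument: fix x; take any y with xR^2y and any z with xR^2z. Set V(ψ) to the set of worlds R-reachable from y in exactly 1 step. Then □^1ψ holds at y, so the antecedent holds at x; validity forces ◇^3ψ at z, giving a w with zR^3w and yR^1w.
First-order correspondent: \forall x \forall y \forall z ((x R^2 y \wedge x R^2 z) \to \exists w (yRw \wedge z R^3 w)).

\forall x \forall y \forall z ((x R^2 y \wedge x R^2 z) \to \exists w (yRw \wedge z R^3 w))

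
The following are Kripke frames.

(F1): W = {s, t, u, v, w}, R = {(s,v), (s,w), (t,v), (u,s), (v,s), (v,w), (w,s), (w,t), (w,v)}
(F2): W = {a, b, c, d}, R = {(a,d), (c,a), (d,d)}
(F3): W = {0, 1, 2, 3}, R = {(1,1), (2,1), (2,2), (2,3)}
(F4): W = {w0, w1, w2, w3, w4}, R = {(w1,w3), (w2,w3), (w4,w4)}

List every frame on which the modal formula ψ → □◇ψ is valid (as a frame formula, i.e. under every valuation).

none

This is the axiom for symmetry; its first-order frame correspondent is ∀x ∀y (Rxy → Ryx).
(F1): fails — Rwt but not Rtw.
(F2): fails — Rca but not Rac.
(F3): fails — R23 but not R32.
(F4): fails — Rw1w3 but not Rw3w1.
Valid on no frame.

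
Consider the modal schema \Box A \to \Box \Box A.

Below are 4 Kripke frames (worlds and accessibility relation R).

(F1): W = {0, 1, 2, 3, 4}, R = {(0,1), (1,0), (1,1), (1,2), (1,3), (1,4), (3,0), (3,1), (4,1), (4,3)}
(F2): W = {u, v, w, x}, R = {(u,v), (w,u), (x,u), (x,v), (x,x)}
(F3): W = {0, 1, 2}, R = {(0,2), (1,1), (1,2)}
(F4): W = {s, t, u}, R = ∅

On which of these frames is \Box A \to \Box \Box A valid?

This is the axiom for transitivity; its first-order frame correspondent is \forall x \forall y \forall z (Rxy \wedge Ryz \to Rxz).
(F1): fails — R31 and R12 but not R32.
(F2): fails — Rwu and Ruv but not Rwv.
(F3): holds.
(F4): holds.
Valid on: (F3), (F4).

(F3), (F4)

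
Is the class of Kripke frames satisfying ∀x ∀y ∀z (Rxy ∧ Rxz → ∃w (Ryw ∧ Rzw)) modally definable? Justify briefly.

Yes — defined by ◇□p → □◇p

This is a Sahlqvist condition; the .2 axiom ◇□p → □◇p defines it.
Suppose ◇□p→□◇p is valid. Take Rxy, Rxz and set V(p)={w : Ryw}. Then □p at y so ◇□p at x, so □◇p at x, so ◇p at z, giving w with Rzw and Ryw.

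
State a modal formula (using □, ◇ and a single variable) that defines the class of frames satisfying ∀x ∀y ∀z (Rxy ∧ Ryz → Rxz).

□r → □□r

A defining formula is □r → □□r (the 4 axiom).
Suppose □r→□□r is valid. Take Rxy, Ryz and set V(r)={w : Rxw}. Then □r at x, so □□r at x, so □r at y, so r at z, i.e. Rxz.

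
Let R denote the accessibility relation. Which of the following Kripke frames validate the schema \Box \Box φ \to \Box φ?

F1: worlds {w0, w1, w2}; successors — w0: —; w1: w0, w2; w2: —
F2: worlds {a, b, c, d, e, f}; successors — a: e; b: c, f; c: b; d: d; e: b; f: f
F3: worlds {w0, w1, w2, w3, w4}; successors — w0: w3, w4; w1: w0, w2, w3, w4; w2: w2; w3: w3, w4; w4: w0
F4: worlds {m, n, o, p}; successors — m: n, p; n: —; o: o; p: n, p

F4

The schema corresponds to density: \forall x \forall y (Rxy \to \exists z (Rxz \wedge Rzy)).
F1: fails — Rw1w2 but no z with Rw1z and Rzw2.
F2: fails — Rbc but no z with Rbz and Rzc.
F3: fails — Rw4w0 but no z with Rw4z and Rzw0.
F4: holds.
Valid on: F4.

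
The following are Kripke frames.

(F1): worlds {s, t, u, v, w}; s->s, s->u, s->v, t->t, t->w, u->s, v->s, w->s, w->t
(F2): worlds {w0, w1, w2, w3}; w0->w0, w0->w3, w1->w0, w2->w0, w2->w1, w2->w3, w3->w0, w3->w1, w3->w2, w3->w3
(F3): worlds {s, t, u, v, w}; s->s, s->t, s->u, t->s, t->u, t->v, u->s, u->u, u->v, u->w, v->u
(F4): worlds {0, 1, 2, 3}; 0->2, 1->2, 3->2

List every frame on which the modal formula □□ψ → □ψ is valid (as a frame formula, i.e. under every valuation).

(F1), (F2), (F3)

Frame correspondent (Sahlqvist): ∀x ∀y (Rxy → ∃z (Rxz ∧ Rzy)) — i.e. density.
(F1): satisfies the condition.
(F2): satisfies the condition.
(F3): satisfies the condition.
(F4): fails — R12 but no z with R1z and Rz2.
Valid on: (F1), (F2), (F3).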